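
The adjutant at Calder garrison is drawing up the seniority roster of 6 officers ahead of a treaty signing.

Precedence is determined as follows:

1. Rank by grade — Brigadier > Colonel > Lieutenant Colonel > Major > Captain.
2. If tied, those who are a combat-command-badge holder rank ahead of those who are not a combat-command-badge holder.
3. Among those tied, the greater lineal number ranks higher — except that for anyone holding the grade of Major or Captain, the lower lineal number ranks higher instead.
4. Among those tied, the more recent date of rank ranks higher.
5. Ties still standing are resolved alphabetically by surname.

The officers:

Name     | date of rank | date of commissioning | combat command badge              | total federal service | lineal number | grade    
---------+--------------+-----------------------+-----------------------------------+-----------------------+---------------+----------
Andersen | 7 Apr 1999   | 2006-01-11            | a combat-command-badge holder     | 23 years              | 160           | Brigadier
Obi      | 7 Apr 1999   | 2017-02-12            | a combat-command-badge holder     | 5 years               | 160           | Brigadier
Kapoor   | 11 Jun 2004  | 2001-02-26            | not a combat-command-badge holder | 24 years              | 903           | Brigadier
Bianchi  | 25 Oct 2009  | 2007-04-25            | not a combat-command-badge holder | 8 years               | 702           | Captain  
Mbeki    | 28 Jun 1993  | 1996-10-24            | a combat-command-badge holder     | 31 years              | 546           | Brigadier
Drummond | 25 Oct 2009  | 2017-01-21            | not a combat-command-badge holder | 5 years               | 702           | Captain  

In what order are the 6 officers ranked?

By grade: Mbeki, Andersen, Obi and Kapoor (Brigadier); then Bianchi and Drummond (Captain).
Among Mbeki, Andersen, Obi and Kapoor, a combat-command-badge holder before not a combat-command-badge holder: Mbeki, Andersen and Obi (a combat-command-badge holder) before Kapoor (not a combat-command-badge holder).
Among Mbeki, Andersen and Obi, by lineal number (higher first): Mbeki (546) before Andersen and Obi (160).
Andersen and Obi both have date of rank 7 Apr 1999, so the next rule applies.
Among Andersen and Obi, alphabetically by surname: Andersen before Obi.
Bianchi and Drummond are each not a combat-command-badge holder, so the next rule applies.
Bianchi and Drummond both have lineal number 702, so the next rule applies.
Bianchi and Drummond both have date of rank 25 Oct 2009, so the next rule applies.
Among Bianchi and Drummond, alphabetically by surname: Bianchi before Drummond.
Full order: Mbeki, Andersen, Obi, Kapoor, Bianchi, Drummond.

Mbeki, Andersen, Obi, Kapoor, Bianchi, Drummond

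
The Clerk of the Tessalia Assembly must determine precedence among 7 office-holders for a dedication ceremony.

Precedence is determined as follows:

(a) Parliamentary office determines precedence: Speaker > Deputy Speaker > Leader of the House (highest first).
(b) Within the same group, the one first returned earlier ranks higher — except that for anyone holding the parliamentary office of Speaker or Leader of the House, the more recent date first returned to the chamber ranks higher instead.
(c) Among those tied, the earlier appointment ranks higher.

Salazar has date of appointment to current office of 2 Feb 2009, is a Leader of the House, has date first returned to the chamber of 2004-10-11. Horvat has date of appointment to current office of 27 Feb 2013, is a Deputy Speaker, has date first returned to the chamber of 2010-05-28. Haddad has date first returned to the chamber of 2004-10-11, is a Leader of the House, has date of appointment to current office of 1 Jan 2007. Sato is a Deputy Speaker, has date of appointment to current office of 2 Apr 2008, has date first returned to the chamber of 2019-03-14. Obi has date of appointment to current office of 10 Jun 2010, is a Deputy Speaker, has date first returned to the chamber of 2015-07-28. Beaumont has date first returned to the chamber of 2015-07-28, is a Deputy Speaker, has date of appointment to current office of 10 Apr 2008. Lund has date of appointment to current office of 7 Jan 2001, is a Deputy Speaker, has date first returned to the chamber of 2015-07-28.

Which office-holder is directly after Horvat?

By parliamentary office: Horvat, Lund, Beaumont, Obi and Sato (Deputy Speaker); then Haddad and Salazar (Leader of the House).
Among Horvat, Lund, Beaumont, Obi and Sato, by date first returned to the chamber (earlier first): Horvat (2010-05-28) before Lund, Beaumont and Obi (2015-07-28) before Sato (2019-03-14).
Among Lund, Beaumont and Obi, by date of appointment to current office (earlier first): Lund (7 Jan 2001) before Beaumont (10 Apr 2008) before Obi (10 Jun 2010).
Haddad and Salazar both have date first returned to the chamber 2004-10-11, so the next rule applies.
Among Haddad and Salazar, by date of appointment to current office (earlier first): Haddad (1 Jan 2007) before Salazar (2 Feb 2009).
Order: Horvat, Lund, Beaumont, Obi, Sato, Haddad, Salazar.

Lund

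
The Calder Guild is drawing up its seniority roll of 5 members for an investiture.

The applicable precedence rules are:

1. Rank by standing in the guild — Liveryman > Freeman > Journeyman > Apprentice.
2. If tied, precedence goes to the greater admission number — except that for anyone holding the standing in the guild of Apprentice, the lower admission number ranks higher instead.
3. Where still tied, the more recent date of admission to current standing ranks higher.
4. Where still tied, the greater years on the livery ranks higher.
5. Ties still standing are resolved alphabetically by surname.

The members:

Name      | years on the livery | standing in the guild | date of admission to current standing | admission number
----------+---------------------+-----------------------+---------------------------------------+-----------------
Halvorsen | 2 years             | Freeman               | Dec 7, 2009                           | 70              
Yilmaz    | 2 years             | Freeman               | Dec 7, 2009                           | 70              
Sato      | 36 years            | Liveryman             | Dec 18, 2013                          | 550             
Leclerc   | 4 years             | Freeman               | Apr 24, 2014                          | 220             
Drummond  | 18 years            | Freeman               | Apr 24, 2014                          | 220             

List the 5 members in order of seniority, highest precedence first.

By standing in the guild: Sato (Liveryman); then Drummond, Leclerc, Halvorsen and Yilmaz (Freeman).
Among Drummond, Leclerc, Halvorsen and Yilmaz, by admission number (higher first): Drummond and Leclerc (220) before Halvorsen and Yilmaz (70).
Drummond and Leclerc both have date of admission to current standing Apr 24, 2014, so the next rule applies.
Among Drummond and Leclerc, by years on the livery (higher first): Drummond (18 years) before Leclerc (4 years).
Halvorsen and Yilmaz both have date of admission to current standing Dec 7, 2009, so the next rule applies.
Halvorsen and Yilmaz both have years on the livery 2 years, so the next rule applies.
Among Halvorsen and Yilmaz, alphabetically by surname: Halvorsen before Yilmaz.
Full order: Sato, Drummond, Leclerc, Halvorsen, Yilmaz.

Sato, Drummond, Leclerc, Halvorsen, Yilmaz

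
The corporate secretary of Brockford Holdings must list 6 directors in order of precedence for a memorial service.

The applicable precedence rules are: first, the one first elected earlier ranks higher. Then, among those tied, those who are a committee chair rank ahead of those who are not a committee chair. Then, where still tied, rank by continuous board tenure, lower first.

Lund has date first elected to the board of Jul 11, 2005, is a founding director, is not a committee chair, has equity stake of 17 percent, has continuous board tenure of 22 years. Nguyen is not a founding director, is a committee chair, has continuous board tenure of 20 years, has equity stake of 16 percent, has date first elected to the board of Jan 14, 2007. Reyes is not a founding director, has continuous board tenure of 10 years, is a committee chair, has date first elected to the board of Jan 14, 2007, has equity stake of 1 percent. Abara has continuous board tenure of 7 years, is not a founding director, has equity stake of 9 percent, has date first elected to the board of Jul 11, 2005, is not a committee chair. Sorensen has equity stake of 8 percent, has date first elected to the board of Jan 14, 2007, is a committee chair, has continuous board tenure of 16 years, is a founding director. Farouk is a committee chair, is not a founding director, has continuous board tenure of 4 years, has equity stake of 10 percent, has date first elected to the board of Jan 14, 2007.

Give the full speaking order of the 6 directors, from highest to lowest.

By date first elected to the board (earlier first): Abara and Lund (both Jul 11, 2005); then Farouk, Reyes, Sorensen and Nguyen (each Jan 14, 2007).
Abara and Lund are each not a committee chair, so the next rule applies.
Among Abara and Lund, by continuous board tenure (lower first): Abara (7 years) before Lund (22 years).
Farouk, Reyes, Sorensen and Nguyen are each a committee chair, so the next rule applies.
Among Farouk, Reyes, Sorensen and Nguyen, by continuous board tenure (lower first): Farouk (4 years) before Reyes (10 years) before Sorensen (16 years) before Nguyen (20 years).
Full order: Abara, Lund, Farouk, Reyes, Sorensen, Nguyen.

Abara, Lund, Farouk, Reyes, Sorensen, Nguyen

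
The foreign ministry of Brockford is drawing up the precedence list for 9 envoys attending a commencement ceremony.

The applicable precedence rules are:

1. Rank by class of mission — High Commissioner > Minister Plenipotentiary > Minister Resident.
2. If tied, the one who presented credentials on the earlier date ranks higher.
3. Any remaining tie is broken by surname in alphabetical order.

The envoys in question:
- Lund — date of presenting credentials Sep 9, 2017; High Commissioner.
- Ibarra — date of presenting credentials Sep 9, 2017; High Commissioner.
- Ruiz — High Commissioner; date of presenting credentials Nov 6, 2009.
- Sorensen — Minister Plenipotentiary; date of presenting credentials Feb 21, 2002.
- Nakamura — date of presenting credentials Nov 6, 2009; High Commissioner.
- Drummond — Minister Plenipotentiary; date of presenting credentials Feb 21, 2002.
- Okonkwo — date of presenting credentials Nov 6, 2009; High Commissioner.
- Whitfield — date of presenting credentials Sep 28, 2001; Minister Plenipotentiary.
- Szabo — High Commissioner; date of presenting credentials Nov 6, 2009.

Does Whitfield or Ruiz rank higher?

Ruiz

By class of mission: Nakamura, Okonkwo, Ruiz, Szabo, Ibarra and Lund (High Commissioner); then Whitfield, Drummond and Sorensen (Minister Plenipotentiary).
Among Nakamura, Okonkwo, Ruiz, Szabo, Ibarra and Lund, by date of presenting credentials (earlier first): Nakamura, Okonkwo, Ruiz and Szabo (Nov 6, 2009) before Ibarra and Lund (Sep 9, 2017).
Among Nakamura, Okonkwo, Ruiz and Szabo, alphabetically by surname: Nakamura before Okonkwo before Ruiz before Szabo.
Among Ibarra and Lund, alphabetically by surname: Ibarra before Lund.
Among Whitfield, Drummond and Sorensen, by date of presenting credentials (earlier first): Whitfield (Sep 28, 2001) before Drummond and Sorensen (Feb 21, 2002).
Among Drummond and Sorensen, alphabetically by surname: Drummond before Sorensen.
So Ruiz takes precedence.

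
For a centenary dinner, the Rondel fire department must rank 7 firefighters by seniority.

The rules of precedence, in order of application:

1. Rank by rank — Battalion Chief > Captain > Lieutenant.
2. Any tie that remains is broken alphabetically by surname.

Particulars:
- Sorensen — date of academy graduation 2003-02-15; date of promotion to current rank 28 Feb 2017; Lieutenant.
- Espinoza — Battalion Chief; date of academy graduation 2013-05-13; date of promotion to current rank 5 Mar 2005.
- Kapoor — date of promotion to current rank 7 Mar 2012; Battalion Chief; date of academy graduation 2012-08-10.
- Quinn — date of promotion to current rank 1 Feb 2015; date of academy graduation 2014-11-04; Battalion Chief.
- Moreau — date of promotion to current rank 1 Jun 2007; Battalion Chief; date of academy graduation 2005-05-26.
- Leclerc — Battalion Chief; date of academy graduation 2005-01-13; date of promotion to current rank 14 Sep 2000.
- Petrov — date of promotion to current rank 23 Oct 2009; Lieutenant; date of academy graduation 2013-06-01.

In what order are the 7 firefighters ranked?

By rank: Espinoza, Kapoor, Leclerc, Moreau and Quinn (Battalion Chief); then Petrov and Sorensen (Lieutenant).
Among Espinoza, Kapoor, Leclerc, Moreau and Quinn, alphabetically by surname: Espinoza before Kapoor before Leclerc before Moreau before Quinn.
Among Petrov and Sorensen, alphabetically by surname: Petrov before Sorensen.
Full order: Espinoza, Kapoor, Leclerc, Moreau, Quinn, Petrov, Sorensen.

Espinoza, Kapoor, Leclerc, Moreau, Quinn, Petrov, Sorensen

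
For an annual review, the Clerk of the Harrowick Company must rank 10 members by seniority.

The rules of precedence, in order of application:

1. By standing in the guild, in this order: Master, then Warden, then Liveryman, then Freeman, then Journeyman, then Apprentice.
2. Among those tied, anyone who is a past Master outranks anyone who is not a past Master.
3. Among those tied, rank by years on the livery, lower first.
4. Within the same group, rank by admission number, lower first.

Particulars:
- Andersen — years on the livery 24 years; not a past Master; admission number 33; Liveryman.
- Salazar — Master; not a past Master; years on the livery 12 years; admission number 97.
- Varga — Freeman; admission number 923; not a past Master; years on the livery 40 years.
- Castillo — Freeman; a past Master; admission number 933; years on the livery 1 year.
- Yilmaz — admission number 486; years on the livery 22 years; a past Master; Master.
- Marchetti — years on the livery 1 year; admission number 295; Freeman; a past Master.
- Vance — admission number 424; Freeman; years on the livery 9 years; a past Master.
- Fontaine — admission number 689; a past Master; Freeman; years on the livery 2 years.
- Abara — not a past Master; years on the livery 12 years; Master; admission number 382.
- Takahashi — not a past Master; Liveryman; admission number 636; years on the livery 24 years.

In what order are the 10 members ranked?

By standing in the guild: Yilmaz, Salazar and Abara (Master); then Andersen and Takahashi (Liveryman); then Marchetti, Castillo, Fontaine, Vance and Varga (Freeman).
Among Yilmaz, Salazar and Abara, a past Master before not a past Master: Yilmaz (a past Master) before Salazar and Abara (not a past Master).
Salazar and Abara both have years on the livery 12 years, so the next rule applies.
Among Salazar and Abara, by admission number (lower first): Salazar (97) before Abara (382).
Andersen and Takahashi are each not a past Master, so the next rule applies.
Andersen and Takahashi both have years on the livery 24 years, so the next rule applies.
Among Andersen and Takahashi, by admission number (lower first): Andersen (33) before Takahashi (636).
Among Marchetti, Castillo, Fontaine, Vance and Varga, a past Master before not a past Master: Marchetti, Castillo, Fontaine and Vance (a past Master) before Varga (not a past Master).
Among Marchetti, Castillo, Fontaine and Vance, by years on the livery (lower first): Marchetti and Castillo (1 year) before Fontaine (2 years) before Vance (9 years).
Among Marchetti and Castillo, by admission number (lower first): Marchetti (295) before Castillo (933).
Full order: Yilmaz, Salazar, Abara, Andersen, Takahashi, Marchetti, Castillo, Fontaine, Vance, Varga.

Yilmaz, Salazar, Abara, Andersen, Takahashi, Marchetti, Castillo, Fontaine, Vance, Varga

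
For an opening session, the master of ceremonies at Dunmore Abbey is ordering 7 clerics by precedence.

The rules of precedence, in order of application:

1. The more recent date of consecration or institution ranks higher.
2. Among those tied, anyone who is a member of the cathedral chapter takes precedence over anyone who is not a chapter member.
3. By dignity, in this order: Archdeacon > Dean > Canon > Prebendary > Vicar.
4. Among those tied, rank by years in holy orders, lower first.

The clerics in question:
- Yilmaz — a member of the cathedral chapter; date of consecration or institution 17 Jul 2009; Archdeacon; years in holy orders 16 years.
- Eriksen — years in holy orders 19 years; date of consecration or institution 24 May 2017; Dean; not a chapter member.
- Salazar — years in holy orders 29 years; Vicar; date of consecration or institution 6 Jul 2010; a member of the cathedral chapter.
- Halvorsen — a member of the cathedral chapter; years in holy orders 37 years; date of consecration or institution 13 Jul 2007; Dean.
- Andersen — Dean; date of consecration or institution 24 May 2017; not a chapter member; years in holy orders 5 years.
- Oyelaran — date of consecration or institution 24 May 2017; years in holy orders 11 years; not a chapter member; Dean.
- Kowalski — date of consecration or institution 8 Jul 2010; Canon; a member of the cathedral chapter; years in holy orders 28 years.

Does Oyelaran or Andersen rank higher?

Andersen

By date of consecration or institution (later first): Andersen, Oyelaran and Eriksen (each 24 May 2017); then Kowalski (8 Jul 2010); then Salazar (6 Jul 2010); then Yilmaz (17 Jul 2009); then Halvorsen (13 Jul 2007).
Andersen, Oyelaran and Eriksen are each not a chapter member, so the next rule applies.
Andersen, Oyelaran and Eriksen are each Dean, so the next rule applies.
Among Andersen, Oyelaran and Eriksen, by years in holy orders (lower first): Andersen (5 years) before Oyelaran (11 years) before Eriksen (19 years).
So Andersen takes precedence.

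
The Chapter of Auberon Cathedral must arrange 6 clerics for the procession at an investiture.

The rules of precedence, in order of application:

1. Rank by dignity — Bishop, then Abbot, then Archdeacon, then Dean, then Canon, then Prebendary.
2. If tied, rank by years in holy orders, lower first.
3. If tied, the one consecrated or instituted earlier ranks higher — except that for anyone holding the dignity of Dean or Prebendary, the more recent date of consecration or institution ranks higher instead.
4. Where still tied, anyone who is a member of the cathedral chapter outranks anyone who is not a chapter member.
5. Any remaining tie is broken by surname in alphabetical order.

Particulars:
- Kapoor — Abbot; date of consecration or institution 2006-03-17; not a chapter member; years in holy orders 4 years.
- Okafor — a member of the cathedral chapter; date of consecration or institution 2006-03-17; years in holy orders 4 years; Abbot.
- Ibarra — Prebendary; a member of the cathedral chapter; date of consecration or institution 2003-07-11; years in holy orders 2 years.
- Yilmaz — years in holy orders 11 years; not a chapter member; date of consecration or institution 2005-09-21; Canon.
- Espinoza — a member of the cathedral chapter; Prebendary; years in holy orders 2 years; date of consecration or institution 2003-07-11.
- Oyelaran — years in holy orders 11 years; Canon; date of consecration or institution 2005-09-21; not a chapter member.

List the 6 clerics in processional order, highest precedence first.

Okafor, Kapoor, Oyelaran, Yilmaz, Espinoza, Ibarra

By dignity: Okafor and Kapoor (Abbot); then Oyelaran and Yilmaz (Canon); then Espinoza and Ibarra (Prebendary).
Okafor and Kapoor both have years in holy orders 4 years, so the next rule applies.
Okafor and Kapoor both have date of consecration or institution 2006-03-17, so the next rule applies.
Among Okafor and Kapoor, a member of the cathedral chapter before not a chapter member: Okafor (a member of the cathedral chapter) before Kapoor (not a chapter member).
Oyelaran and Yilmaz both have years in holy orders 11 years, so the next rule applies.
Oyelaran and Yilmaz both have date of consecration or institution 2005-09-21, so the next rule applies.
Oyelaran and Yilmaz are each not a chapter member, so the next rule applies.
Among Oyelaran and Yilmaz, alphabetically by surname: Oyelaran before Yilmaz.
Espinoza and Ibarra both have years in holy orders 2 years, so the next rule applies.
Espinoza and Ibarra both have date of consecration or institution 2003-07-11, so the next rule applies.
Espinoza and Ibarra are each a member of the cathedral chapter, so the next rule applies.
Among Espinoza and Ibarra, alphabetically by surname: Espinoza before Ibarra.
Full order: Okafor, Kapoor, Oyelaran, Yilmaz, Espinoza, Ibarra.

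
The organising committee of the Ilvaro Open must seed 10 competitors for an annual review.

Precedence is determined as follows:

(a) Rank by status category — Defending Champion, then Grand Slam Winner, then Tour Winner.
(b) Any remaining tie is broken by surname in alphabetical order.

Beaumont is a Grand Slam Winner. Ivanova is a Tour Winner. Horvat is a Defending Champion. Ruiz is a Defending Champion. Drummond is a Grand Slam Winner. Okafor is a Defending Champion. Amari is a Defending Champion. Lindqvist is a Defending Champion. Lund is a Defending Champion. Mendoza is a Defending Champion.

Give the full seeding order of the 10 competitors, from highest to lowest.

By status category: Amari, Horvat, Lindqvist, Lund, Mendoza, Okafor and Ruiz (Defending Champion); then Beaumont and Drummond (Grand Slam Winner); then Ivanova (Tour Winner).
Among Amari, Horvat, Lindqvist, Lund, Mendoza, Okafor and Ruiz, alphabetically by surname: Amari before Horvat before Lindqvist before Lund before Mendoza before Okafor before Ruiz.
Among Beaumont and Drummond, alphabetically by surname: Beaumont before Drummond.
Full order: Amari, Horvat, Lindqvist, Lund, Mendoza, Okafor, Ruiz, Beaumont, Drummond, Ivanova.

Amari, Horvat, Lindqvist, Lund, Mendoza, Okafor, Ruiz, Beaumont, Drummond, Ivanova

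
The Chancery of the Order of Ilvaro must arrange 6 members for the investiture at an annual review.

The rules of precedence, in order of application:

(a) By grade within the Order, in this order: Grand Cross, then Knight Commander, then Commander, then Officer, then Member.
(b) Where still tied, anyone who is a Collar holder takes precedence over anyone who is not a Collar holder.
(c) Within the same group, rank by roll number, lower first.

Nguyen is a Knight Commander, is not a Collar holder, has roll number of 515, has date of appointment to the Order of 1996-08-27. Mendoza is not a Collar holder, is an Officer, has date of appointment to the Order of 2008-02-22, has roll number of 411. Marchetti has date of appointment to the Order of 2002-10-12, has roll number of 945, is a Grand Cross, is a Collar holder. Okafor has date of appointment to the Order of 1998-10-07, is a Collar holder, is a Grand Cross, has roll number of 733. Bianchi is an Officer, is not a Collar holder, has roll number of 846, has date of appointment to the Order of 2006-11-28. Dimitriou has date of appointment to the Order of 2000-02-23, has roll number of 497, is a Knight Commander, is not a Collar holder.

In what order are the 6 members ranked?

By grade within the Order: Okafor and Marchetti (Grand Cross); then Dimitriou and Nguyen (Knight Commander); then Mendoza and Bianchi (Officer).
Okafor and Marchetti are each a Collar holder, so the next rule applies.
Among Okafor and Marchetti, by roll number (lower first): Okafor (733) before Marchetti (945).
Dimitriou and Nguyen are each not a Collar holder, so the next rule applies.
Among Dimitriou and Nguyen, by roll number (lower first): Dimitriou (497) before Nguyen (515).
Mendoza and Bianchi are each not a Collar holder, so the next rule applies.
Among Mendoza and Bianchi, by roll number (lower first): Mendoza (411) before Bianchi (846).
Full order: Okafor, Marchetti, Dimitriou, Nguyen, Mendoza, Bianchi.

Okafor, Marchetti, Dimitriou, Nguyen, Mendoza, Bianchi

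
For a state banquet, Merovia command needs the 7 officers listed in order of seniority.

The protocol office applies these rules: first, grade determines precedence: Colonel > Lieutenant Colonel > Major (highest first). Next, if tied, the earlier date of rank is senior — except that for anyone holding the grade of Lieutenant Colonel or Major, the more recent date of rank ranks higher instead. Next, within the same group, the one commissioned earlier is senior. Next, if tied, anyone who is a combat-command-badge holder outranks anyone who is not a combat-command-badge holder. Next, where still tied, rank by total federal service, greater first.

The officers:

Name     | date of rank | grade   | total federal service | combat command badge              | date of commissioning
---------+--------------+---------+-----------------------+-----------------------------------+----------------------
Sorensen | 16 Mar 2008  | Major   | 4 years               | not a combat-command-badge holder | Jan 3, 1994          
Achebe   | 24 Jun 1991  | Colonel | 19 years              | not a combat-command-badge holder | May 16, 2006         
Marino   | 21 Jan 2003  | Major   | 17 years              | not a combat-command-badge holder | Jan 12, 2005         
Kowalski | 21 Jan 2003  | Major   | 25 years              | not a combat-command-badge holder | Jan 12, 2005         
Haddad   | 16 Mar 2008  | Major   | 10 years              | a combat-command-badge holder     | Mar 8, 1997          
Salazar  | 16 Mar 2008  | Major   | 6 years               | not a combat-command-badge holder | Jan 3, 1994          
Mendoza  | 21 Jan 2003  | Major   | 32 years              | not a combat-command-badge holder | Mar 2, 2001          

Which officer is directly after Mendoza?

Kowalski

By grade: Achebe (Colonel); then Salazar, Sorensen, Haddad, Mendoza, Kowalski and Marino (Major).
Among Salazar, Sorensen, Haddad, Mendoza, Kowalski and Marino, by date of rank (later first) (reversed rule for this group): Salazar, Sorensen and Haddad (16 Mar 2008) before Mendoza, Kowalski and Marino (21 Jan 2003).
Among Salazar, Sorensen and Haddad, by date of commissioning (earlier first): Salazar and Sorensen (Jan 3, 1994) before Haddad (Mar 8, 1997).
Salazar and Sorensen are each not a combat-command-badge holder, so the next rule applies.
Among Salazar and Sorensen, by total federal service (higher first): Salazar (6 years) before Sorensen (4 years).
Among Mendoza, Kowalski and Marino, by date of commissioning (earlier first): Mendoza (Mar 2, 2001) before Kowalski and Marino (Jan 12, 2005).
Kowalski and Marino are each not a combat-command-badge holder, so the next rule applies.
Among Kowalski and Marino, by total federal service (higher first): Kowalski (25 years) before Marino (17 years).
Order: Achebe, Salazar, Sorensen, Haddad, Mendoza, Kowalski, Marino.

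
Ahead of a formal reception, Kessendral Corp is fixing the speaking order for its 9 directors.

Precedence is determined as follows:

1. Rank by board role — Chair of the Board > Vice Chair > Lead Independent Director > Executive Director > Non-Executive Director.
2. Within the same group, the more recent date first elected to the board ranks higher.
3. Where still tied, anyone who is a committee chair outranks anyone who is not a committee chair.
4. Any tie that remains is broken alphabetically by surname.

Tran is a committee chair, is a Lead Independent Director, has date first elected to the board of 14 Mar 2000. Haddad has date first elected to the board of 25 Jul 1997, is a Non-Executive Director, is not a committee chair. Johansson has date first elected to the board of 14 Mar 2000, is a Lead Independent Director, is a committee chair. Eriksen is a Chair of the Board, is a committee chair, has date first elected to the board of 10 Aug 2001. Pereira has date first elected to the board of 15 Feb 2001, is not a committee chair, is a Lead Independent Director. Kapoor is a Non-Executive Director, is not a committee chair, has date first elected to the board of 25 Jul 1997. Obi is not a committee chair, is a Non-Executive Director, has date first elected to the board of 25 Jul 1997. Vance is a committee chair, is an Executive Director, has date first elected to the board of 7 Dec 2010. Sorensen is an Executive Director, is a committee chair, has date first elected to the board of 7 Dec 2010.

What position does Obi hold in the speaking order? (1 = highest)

9

By board role: Eriksen (Chair of the Board); then Pereira, Johansson and Tran (Lead Independent Director); then Sorensen and Vance (Executive Director); then Haddad, Kapoor and Obi (Non-Executive Director).
Among Pereira, Johansson and Tran, by date first elected to the board (later first): Pereira (15 Feb 2001) before Johansson and Tran (14 Mar 2000).
Johansson and Tran are each a committee chair, so the next rule applies.
Among Johansson and Tran, alphabetically by surname: Johansson before Tran.
Sorensen and Vance both have date first elected to the board 7 Dec 2010, so the next rule applies.
Sorensen and Vance are each a committee chair, so the next rule applies.
Among Sorensen and Vance, alphabetically by surname: Sorensen before Vance.
Haddad, Kapoor and Obi all have date first elected to the board 25 Jul 1997, so the next rule applies.
Haddad, Kapoor and Obi are each not a committee chair, so the next rule applies.
Among Haddad, Kapoor and Obi, alphabetically by surname: Haddad before Kapoor before Obi.
Order: Eriksen, Pereira, Johansson, Tran, Sorensen, Vance, Haddad, Kapoor, Obi. So position 9.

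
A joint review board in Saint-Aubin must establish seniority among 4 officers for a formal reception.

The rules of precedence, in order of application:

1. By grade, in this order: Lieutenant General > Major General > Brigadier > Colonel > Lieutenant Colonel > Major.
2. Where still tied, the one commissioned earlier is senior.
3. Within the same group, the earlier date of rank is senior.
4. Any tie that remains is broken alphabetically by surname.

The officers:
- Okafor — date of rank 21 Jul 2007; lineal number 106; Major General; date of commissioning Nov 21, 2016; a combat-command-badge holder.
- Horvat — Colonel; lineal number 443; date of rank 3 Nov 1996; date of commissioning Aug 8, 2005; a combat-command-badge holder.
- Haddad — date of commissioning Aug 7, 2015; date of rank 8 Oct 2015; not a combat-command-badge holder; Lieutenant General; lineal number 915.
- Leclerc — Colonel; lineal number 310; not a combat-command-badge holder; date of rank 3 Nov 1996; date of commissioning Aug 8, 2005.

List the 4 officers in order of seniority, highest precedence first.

By grade: Haddad (Lieutenant General); then Okafor (Major General); then Horvat and Leclerc (Colonel).
Horvat and Leclerc both have date of commissioning Aug 8, 2005, so the next rule applies.
Horvat and Leclerc both have date of rank 3 Nov 1996, so the next rule applies.
Among Horvat and Leclerc, alphabetically by surname: Horvat before Leclerc.
Full order: Haddad, Okafor, Horvat, Leclerc.

Haddad, Okafor, Horvat, Leclerc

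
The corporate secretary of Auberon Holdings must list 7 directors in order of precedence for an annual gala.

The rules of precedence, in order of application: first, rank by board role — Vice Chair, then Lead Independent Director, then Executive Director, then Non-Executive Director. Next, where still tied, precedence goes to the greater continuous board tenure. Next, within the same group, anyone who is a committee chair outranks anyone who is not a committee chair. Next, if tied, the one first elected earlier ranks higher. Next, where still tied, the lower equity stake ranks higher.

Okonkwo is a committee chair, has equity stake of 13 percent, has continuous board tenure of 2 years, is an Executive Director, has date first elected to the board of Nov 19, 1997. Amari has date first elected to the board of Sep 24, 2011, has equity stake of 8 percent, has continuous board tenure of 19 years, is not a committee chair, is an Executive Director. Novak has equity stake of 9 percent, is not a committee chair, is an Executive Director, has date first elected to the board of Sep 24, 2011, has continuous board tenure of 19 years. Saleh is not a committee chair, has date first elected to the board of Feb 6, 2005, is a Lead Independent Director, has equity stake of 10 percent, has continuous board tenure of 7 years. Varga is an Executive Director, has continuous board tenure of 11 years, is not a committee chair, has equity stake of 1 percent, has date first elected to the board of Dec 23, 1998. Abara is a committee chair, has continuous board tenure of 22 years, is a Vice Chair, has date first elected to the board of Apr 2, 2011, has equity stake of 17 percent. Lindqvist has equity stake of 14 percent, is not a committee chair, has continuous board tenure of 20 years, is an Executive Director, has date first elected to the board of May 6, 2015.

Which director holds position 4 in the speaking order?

By board role: Abara (Vice Chair); then Saleh (Lead Independent Director); then Lindqvist, Amari, Novak, Varga and Okonkwo (Executive Director).
Among Lindqvist, Amari, Novak, Varga and Okonkwo, by continuous board tenure (higher first): Lindqvist (20 years) before Amari and Novak (19 years) before Varga (11 years) before Okonkwo (2 years).
Amari and Novak are each not a committee chair, so the next rule applies.
Amari and Novak both have date first elected to the board Sep 24, 2011, so the next rule applies.
Among Amari and Novak, by equity stake (lower first): Amari (8 percent) before Novak (9 percent).
Order: Abara, Saleh, Lindqvist, Amari, Novak, Varga, Okonkwo.

Amari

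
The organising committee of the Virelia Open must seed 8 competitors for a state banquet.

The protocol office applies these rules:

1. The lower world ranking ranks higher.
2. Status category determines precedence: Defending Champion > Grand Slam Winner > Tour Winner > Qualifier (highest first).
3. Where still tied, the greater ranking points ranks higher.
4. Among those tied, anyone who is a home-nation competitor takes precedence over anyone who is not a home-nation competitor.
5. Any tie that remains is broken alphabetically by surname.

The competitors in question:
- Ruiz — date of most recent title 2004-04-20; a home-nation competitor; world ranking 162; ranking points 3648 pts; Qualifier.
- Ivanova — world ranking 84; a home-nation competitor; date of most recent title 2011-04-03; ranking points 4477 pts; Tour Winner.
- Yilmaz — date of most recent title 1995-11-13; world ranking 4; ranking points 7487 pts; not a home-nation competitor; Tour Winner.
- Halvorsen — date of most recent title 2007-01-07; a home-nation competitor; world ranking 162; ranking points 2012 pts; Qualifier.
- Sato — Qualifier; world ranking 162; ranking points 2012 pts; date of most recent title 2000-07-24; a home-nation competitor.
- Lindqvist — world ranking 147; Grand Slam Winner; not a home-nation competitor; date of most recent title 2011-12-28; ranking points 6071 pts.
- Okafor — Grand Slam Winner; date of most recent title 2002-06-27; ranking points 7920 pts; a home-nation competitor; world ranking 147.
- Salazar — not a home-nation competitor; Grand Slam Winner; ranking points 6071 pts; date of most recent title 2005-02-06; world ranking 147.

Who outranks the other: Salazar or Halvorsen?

Salazar

By world ranking (lower first): Yilmaz (4); then Ivanova (84); then Okafor, Lindqvist and Salazar (each 147); then Ruiz, Halvorsen and Sato (each 162).
Okafor, Lindqvist and Salazar are each Grand Slam Winner, so the next rule applies.
Among Okafor, Lindqvist and Salazar, by ranking points (higher first): Okafor (7920 pts) before Lindqvist and Salazar (6071 pts).
Lindqvist and Salazar are each not a home-nation competitor, so the next rule applies.
Among Lindqvist and Salazar, alphabetically by surname: Lindqvist before Salazar.
Ruiz, Halvorsen and Sato are each Qualifier, so the next rule applies.
Among Ruiz, Halvorsen and Sato, by ranking points (higher first): Ruiz (3648 pts) before Halvorsen and Sato (2012 pts).
Halvorsen and Sato are each a home-nation competitor, so the next rule applies.
Among Halvorsen and Sato, alphabetically by surname: Halvorsen before Sato.
So Salazar takes precedence.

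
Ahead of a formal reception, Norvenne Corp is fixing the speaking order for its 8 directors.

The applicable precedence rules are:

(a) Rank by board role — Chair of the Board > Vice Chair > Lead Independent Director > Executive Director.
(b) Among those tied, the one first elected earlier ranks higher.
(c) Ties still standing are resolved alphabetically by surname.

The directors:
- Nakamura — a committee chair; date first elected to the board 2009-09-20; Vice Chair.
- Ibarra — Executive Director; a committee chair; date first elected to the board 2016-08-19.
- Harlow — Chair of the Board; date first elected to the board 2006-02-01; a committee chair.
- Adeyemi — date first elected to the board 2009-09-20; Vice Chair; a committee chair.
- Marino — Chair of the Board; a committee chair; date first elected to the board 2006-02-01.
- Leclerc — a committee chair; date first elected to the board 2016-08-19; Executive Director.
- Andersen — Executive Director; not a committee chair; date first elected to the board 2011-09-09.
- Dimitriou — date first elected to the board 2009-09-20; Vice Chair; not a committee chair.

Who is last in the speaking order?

Leclerc

By board role: Harlow and Marino (Chair of the Board); then Adeyemi, Dimitriou and Nakamura (Vice Chair); then Andersen, Ibarra and Leclerc (Executive Director).
Harlow and Marino both have date first elected to the board 2006-02-01, so the next rule applies.
Among Harlow and Marino, alphabetically by surname: Harlow before Marino.
Adeyemi, Dimitriou and Nakamura all have date first elected to the board 2009-09-20, so the next rule applies.
Among Adeyemi, Dimitriou and Nakamura, alphabetically by surname: Adeyemi before Dimitriou before Nakamura.
Among Andersen, Ibarra and Leclerc, by date first elected to the board (earlier first): Andersen (2011-09-09) before Ibarra and Leclerc (2016-08-19).
Among Ibarra and Leclerc, alphabetically by surname: Ibarra before Leclerc.
Order: Harlow, Marino, Adeyemi, Dimitriou, Nakamura, Andersen, Ibarra, Leclerc.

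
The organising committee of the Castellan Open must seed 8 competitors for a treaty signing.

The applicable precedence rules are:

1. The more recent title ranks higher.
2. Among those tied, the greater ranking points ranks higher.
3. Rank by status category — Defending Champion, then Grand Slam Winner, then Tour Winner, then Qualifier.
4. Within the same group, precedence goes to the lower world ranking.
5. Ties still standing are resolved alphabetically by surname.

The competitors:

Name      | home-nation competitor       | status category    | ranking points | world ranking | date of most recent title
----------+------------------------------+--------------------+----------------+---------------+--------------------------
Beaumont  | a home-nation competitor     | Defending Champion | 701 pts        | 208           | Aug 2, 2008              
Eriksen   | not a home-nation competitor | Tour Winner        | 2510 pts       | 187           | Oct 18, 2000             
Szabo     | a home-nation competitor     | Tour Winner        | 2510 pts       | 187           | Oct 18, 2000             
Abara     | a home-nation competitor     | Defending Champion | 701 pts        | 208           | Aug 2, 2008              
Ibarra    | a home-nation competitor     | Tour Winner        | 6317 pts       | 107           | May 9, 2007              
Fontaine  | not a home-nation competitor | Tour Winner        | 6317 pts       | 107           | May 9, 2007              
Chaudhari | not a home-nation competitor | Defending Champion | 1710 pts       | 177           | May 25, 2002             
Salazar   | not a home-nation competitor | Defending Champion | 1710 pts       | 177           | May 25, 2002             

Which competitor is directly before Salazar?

Chaudhari

By date of most recent title (later first): Abara and Beaumont (both Aug 2, 2008); then Fontaine and Ibarra (both May 9, 2007); then Chaudhari and Salazar (both May 25, 2002); then Eriksen and Szabo (both Oct 18, 2000).
Abara and Beaumont both have ranking points 701 pts, so the next rule applies.
Abara and Beaumont are each Defending Champion, so the next rule applies.
Abara and Beaumont both have world ranking 208, so the next rule applies.
Among Abara and Beaumont, alphabetically by surname: Abara before Beaumont.
Fontaine and Ibarra both have ranking points 6317 pts, so the next rule applies.
Fontaine and Ibarra are each Tour Winner, so the next rule applies.
Fontaine and Ibarra both have world ranking 107, so the next rule applies.
Among Fontaine and Ibarra, alphabetically by surname: Fontaine before Ibarra.
Chaudhari and Salazar both have ranking points 1710 pts, so the next rule applies.
Chaudhari and Salazar are each Defending Champion, so the next rule applies.
Chaudhari and Salazar both have world ranking 177, so the next rule applies.
Among Chaudhari and Salazar, alphabetically by surname: Chaudhari before Salazar.
Eriksen and Szabo both have ranking points 2510 pts, so the next rule applies.
Eriksen and Szabo are each Tour Winner, so the next rule applies.
Eriksen and Szabo both have world ranking 187, so the next rule applies.
Among Eriksen and Szabo, alphabetically by surname: Eriksen before Szabo.
Order: Abara, Beaumont, Fontaine, Ibarra, Chaudhari, Salazar, Eriksen, Szabo.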